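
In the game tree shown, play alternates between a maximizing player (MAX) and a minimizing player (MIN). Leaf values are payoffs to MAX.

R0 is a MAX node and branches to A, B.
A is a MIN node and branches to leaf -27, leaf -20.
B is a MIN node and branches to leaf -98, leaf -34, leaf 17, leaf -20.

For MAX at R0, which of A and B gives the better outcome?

A (MIN): min(-27, -20) = -27
B (MIN): min(-98, -34, 17, -20) = -98
MAX prefers the higher value; A=-27, B=-98. A is better since -27 > -98.

A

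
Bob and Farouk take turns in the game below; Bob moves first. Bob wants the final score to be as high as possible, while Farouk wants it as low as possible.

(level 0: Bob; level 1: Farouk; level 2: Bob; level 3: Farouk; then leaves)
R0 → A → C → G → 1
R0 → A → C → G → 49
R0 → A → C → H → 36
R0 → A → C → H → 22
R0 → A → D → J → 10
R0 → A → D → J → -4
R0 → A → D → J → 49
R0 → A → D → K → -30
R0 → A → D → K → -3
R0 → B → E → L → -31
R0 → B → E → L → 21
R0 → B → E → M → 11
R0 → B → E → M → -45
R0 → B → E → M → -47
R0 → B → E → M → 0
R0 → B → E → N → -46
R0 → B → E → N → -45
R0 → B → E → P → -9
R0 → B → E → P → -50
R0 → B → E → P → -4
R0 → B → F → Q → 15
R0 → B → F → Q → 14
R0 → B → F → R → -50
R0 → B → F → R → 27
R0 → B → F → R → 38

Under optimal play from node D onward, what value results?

-4

J (Farouk): min(10, -4, 49) = -4
K (Farouk): min(-30, -3) = -30
D (Bob): max(-4, -30) = -4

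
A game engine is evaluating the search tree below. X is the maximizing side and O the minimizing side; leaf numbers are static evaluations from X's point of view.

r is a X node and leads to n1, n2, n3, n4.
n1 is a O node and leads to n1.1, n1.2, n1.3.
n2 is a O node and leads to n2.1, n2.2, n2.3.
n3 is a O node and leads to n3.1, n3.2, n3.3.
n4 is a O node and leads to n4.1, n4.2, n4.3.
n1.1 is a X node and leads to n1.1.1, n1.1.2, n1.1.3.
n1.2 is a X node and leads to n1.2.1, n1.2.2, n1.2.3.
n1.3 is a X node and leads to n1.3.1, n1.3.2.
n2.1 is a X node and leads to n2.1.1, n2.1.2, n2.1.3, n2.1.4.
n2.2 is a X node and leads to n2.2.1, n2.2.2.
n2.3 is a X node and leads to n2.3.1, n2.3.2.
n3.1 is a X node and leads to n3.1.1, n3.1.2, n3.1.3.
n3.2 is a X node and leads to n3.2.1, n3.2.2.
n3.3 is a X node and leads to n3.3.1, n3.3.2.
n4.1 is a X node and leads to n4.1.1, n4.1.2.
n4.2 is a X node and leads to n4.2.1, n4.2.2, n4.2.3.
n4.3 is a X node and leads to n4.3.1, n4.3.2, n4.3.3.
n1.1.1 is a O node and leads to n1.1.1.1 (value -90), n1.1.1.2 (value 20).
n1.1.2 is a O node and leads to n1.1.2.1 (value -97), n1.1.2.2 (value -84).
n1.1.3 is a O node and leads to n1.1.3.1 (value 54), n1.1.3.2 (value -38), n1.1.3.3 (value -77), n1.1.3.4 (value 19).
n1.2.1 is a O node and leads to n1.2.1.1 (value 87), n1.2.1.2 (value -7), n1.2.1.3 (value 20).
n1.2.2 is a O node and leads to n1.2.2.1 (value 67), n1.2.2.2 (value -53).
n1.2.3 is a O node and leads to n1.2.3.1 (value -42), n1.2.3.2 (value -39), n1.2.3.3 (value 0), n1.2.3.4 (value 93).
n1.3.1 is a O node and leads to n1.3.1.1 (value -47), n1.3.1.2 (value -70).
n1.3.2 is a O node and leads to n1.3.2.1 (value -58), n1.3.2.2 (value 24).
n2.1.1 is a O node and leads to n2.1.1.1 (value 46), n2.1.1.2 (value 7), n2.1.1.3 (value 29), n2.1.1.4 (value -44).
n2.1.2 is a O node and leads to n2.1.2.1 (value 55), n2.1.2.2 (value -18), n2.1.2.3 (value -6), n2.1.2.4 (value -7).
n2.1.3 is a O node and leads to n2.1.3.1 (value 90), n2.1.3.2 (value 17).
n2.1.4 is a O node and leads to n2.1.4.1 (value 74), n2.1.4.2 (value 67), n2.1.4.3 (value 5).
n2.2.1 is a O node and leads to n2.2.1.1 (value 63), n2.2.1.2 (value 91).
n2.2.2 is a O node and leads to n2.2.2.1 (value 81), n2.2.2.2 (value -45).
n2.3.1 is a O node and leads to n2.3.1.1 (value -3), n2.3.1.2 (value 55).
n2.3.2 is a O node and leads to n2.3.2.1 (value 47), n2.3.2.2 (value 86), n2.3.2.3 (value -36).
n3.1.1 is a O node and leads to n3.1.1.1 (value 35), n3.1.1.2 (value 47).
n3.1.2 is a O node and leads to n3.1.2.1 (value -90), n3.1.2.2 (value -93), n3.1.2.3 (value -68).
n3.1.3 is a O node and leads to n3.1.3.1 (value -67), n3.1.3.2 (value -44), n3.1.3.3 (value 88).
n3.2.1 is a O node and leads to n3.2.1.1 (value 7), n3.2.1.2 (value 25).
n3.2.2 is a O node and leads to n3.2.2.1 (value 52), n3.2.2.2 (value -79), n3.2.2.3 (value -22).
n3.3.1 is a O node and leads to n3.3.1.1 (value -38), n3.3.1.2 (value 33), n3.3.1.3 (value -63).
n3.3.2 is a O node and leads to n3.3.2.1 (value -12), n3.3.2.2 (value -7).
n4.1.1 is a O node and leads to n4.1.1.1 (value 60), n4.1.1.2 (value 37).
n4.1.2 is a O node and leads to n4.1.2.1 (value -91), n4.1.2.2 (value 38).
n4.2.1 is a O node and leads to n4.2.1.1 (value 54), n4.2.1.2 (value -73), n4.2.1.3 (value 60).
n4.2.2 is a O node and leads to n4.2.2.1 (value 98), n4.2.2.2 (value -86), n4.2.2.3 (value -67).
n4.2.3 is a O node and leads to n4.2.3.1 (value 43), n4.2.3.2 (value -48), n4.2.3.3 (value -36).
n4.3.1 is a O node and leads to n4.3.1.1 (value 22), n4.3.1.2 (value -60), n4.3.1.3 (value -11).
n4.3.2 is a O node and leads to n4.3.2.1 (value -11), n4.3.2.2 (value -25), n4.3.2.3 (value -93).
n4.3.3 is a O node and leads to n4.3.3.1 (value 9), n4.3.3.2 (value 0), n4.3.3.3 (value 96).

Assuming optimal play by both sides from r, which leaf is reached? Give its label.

n2.3.1.1

n1.1.1 (O): min(-90, 20) = -90
n1.1.2 (O): min(-97, -84) = -97
n1.1.3 (O): min(54, -38, -77, 19) = -77
n1.1 (X): max(-90, -97, -77) = -77
n1.2.1 (O): min(87, -7, 20) = -7
n1.2.2 (O): min(67, -53) = -53
n1.2.3 (O): min(-42, -39, 0, 93) = -42
n1.2 (X): max(-7, -53, -42) = -7
n1.3.1 (O): min(-47, -70) = -70
n1.3.2 (O): min(-58, 24) = -58
n1.3 (X): max(-70, -58) = -58
n1 (O): min(-77, -7, -58) = -77
n2.1.1 (O): min(46, 7, 29, -44) = -44
n2.1.2 (O): min(55, -18, -6, -7) = -18
n2.1.3 (O): min(90, 17) = 17
n2.1.4 (O): min(74, 67, 5) = 5
n2.1 (X): max(-44, -18, 17, 5) = 17
n2.2.1 (O): min(63, 91) = 63
n2.2.2 (O): min(81, -45) = -45
n2.2 (X): max(63, -45) = 63
n2.3.1 (O): min(-3, 55) = -3
n2.3.2 (O): min(47, 86, -36) = -36
n2.3 (X): max(-3, -36) = -3
n2 (O): min(17, 63, -3) = -3
n3.1.1 (O): min(35, 47) = 35
n3.1.2 (O): min(-90, -93, -68) = -93
n3.1.3 (O): min(-67, -44, 88) = -67
n3.1 (X): max(35, -93, -67) = 35
n3.2.1 (O): min(7, 25) = 7
n3.2.2 (O): min(52, -79, -22) = -79
n3.2 (X): max(7, -79) = 7
n3.3.1 (O): min(-38, 33, -63) = -63
n3.3.2 (O): min(-12, -7) = -12
n3.3 (X): max(-63, -12) = -12
n3 (O): min(35, 7, -12) = -12
n4.1.1 (O): min(60, 37) = 37
n4.1.2 (O): min(-91, 38) = -91
n4.1 (X): max(37, -91) = 37
n4.2.1 (O): min(54, -73, 60) = -73
n4.2.2 (O): min(98, -86, -67) = -86
n4.2.3 (O): min(43, -48, -36) = -48
n4.2 (X): max(-73, -86, -48) = -48
n4.3.1 (O): min(22, -60, -11) = -60
n4.3.2 (O): min(-11, -25, -93) = -93
n4.3.3 (O): min(9, 0, 96) = 0
n4.3 (X): max(-60, -93, 0) = 0
n4 (O): min(37, -48, 0) = -48
r (X): max(-77, -3, -12, -48) = -3
At r, X picks n2 (highest: -3).
At n2, O picks n2.3 (lowest: -3).
At n2.3, X picks n2.3.1 (highest: -3).
At n2.3.1, O picks n2.3.1.1 (lowest: -3).
Terminal value -3.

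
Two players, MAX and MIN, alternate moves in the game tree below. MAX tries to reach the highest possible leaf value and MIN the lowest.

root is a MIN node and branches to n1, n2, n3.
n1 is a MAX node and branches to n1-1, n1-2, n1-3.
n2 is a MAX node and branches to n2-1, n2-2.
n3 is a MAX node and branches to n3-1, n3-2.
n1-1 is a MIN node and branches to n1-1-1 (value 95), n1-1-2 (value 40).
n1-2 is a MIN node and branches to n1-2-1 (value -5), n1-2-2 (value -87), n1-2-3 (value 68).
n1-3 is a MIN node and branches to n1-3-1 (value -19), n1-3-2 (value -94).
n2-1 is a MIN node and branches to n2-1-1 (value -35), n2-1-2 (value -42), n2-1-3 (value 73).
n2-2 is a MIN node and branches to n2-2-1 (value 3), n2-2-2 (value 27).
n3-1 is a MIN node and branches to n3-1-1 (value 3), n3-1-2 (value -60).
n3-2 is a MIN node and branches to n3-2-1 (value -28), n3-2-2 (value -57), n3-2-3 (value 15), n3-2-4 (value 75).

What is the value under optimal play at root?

n1-1 (MIN): min(95, 40) = 40
n1-2 (MIN): min(-5, -87, 68) = -87
n1-3 (MIN): min(-19, -94) = -94
n1 (MAX): max(40, -87, -94) = 40
n2-1 (MIN): min(-35, -42, 73) = -42
n2-2 (MIN): min(3, 27) = 3
n2 (MAX): max(-42, 3) = 3
n3-1 (MIN): min(3, -60) = -60
n3-2 (MIN): min(-28, -57, 15, 75) = -57
n3 (MAX): max(-60, -57) = -57
root (MIN): min(40, 3, -57) = -57

-57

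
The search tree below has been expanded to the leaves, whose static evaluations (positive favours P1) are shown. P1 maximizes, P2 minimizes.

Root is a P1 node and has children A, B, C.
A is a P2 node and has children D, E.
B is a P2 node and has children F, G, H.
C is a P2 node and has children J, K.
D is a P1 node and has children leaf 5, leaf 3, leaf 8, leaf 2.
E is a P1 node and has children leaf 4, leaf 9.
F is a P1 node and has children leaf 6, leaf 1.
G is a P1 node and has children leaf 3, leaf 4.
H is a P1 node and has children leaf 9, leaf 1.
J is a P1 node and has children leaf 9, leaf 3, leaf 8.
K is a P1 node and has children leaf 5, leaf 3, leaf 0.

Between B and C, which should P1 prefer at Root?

F (P1): max(6, 1) = 6
G (P1): max(3, 4) = 4
H (P1): max(9, 1) = 9
B (P2): min(6, 4, 9) = 4
J (P1): max(9, 3, 8) = 9
K (P1): max(5, 3, 0) = 5
C (P2): min(9, 5) = 5
P1 prefers the higher value; B=4, C=5. C is better since 5 > 4.

C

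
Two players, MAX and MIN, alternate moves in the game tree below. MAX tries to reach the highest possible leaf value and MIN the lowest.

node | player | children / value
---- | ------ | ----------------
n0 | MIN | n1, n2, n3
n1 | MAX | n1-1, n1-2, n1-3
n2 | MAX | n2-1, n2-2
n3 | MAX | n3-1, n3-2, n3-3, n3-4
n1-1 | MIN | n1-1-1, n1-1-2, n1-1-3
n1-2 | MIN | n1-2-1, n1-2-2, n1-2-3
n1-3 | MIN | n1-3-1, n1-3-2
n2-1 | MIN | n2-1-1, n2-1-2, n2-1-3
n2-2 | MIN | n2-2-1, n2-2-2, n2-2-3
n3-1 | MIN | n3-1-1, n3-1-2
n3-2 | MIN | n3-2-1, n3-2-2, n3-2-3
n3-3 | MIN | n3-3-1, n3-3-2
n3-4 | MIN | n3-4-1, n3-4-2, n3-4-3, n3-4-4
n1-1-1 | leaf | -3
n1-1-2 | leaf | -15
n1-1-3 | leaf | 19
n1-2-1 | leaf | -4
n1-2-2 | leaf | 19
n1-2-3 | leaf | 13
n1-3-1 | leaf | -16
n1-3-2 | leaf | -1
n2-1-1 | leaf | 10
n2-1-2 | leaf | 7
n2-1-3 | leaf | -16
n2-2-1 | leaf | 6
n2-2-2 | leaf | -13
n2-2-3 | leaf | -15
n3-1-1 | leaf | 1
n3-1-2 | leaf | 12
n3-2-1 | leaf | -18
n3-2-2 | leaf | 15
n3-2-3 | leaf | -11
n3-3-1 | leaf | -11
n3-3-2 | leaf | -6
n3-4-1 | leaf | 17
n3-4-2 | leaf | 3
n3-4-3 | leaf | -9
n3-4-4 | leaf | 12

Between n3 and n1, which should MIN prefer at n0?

n1

n3-1 (MIN): min(1, 12) = 1
n3-2 (MIN): min(-18, 15, -11) = -18
n3-3 (MIN): min(-11, -6) = -11
n3-4 (MIN): min(17, 3, -9, 12) = -9
n3 (MAX): max(1, -18, -11, -9) = 1
n1-1 (MIN): min(-3, -15, 19) = -15
n1-2 (MIN): min(-4, 19, 13) = -4
n1-3 (MIN): min(-16, -1) = -16
n1 (MAX): max(-15, -4, -16) = -4
MIN prefers the lower value; n3=1, n1=-4. n1 is better since -4 < 1.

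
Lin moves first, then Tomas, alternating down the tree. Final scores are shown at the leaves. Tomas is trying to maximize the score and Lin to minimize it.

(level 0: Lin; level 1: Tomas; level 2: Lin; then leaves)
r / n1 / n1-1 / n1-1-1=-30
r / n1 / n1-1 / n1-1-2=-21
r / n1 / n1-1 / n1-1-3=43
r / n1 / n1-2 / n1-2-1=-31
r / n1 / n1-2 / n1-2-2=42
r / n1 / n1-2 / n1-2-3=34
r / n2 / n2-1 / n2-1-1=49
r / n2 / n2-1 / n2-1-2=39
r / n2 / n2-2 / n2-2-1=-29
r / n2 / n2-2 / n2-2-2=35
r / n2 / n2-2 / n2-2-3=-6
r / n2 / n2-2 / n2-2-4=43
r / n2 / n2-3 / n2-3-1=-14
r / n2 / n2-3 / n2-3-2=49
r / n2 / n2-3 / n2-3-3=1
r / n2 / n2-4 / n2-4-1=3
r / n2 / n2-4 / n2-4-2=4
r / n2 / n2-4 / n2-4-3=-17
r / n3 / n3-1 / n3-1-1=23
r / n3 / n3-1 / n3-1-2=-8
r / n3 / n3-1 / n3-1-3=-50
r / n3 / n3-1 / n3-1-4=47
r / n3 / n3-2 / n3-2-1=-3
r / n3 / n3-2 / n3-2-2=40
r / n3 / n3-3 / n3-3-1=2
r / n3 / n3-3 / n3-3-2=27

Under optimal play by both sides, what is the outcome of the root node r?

-30

n1-1 (Lin): min(-30, -21, 43) = -30
n1-2 (Lin): min(-31, 42, 34) = -31
n1 (Tomas): max(-30, -31) = -30
n2-1 (Lin): min(49, 39) = 39
n2-2 (Lin): min(-29, 35, -6, 43) = -29
n2-3 (Lin): min(-14, 49, 1) = -14
n2-4 (Lin): min(3, 4, -17) = -17
n2 (Tomas): max(39, -29, -14, -17) = 39
n3-1 (Lin): min(23, -8, -50, 47) = -50
n3-2 (Lin): min(-3, 40) = -3
n3-3 (Lin): min(2, 27) = 2
n3 (Tomas): max(-50, -3, 2) = 2
r (Lin): min(-30, 39, 2) = -30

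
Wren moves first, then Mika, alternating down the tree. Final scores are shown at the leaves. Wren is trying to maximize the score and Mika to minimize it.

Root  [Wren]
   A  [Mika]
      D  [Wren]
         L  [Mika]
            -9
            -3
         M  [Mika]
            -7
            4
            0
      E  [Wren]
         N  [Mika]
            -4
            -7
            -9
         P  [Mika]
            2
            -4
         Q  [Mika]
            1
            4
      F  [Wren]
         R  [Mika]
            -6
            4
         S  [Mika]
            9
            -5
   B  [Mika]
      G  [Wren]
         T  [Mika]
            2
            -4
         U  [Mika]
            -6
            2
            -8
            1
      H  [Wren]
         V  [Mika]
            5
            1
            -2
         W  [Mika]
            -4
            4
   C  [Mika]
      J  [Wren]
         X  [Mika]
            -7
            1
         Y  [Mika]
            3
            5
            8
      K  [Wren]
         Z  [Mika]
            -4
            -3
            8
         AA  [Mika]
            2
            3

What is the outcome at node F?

R (Mika): min(-6, 4) = -6
S (Mika): min(9, -5) = -5
F (Wren): max(-6, -5) = -5

-5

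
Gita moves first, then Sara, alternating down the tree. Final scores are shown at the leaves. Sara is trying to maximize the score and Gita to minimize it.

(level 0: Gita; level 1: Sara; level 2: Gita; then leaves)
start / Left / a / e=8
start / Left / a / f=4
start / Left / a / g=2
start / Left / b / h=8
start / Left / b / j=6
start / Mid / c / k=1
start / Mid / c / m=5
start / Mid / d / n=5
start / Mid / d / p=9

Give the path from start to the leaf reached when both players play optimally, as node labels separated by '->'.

a (Gita): min(8, 4, 2) = 2
b (Gita): min(8, 6) = 6
Left (Sara): max(2, 6) = 6
c (Gita): min(1, 5) = 1
d (Gita): min(5, 9) = 5
Mid (Sara): max(1, 5) = 5
start (Gita): min(6, 5) = 5
At start, Gita picks Mid (lowest: 5).
At Mid, Sara picks d (highest: 5).
At d, Gita picks n (lowest: 5).
Terminal value 5.

start -> Mid -> d -> n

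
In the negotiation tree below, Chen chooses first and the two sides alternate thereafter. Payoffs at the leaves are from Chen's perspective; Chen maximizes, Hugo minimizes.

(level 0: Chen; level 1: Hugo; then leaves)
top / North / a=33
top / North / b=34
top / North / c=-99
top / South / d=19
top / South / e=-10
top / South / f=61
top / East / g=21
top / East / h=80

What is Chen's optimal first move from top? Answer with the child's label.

North (Hugo): min(33, 34, -99) = -99
South (Hugo): min(19, -10, 61) = -10
East (Hugo): min(21, 80) = 21
top (Chen): max(-99, -10, 21) = 21
Chen at top wants the highest of {North=-99, South=-10, East=21}, so chooses East.

East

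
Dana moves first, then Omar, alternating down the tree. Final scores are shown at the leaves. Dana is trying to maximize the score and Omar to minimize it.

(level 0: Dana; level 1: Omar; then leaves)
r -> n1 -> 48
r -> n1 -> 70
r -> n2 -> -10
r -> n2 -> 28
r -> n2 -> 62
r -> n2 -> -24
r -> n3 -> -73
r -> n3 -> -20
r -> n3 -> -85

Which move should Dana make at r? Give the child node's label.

n1 (Omar): min(48, 70) = 48
n2 (Omar): min(-10, 28, 62, -24) = -24
n3 (Omar): min(-73, -20, -85) = -85
r (Dana): max(48, -24, -85) = 48
Dana at r wants the highest of {n1=48, n2=-24, n3=-85}, so chooses n1.

n1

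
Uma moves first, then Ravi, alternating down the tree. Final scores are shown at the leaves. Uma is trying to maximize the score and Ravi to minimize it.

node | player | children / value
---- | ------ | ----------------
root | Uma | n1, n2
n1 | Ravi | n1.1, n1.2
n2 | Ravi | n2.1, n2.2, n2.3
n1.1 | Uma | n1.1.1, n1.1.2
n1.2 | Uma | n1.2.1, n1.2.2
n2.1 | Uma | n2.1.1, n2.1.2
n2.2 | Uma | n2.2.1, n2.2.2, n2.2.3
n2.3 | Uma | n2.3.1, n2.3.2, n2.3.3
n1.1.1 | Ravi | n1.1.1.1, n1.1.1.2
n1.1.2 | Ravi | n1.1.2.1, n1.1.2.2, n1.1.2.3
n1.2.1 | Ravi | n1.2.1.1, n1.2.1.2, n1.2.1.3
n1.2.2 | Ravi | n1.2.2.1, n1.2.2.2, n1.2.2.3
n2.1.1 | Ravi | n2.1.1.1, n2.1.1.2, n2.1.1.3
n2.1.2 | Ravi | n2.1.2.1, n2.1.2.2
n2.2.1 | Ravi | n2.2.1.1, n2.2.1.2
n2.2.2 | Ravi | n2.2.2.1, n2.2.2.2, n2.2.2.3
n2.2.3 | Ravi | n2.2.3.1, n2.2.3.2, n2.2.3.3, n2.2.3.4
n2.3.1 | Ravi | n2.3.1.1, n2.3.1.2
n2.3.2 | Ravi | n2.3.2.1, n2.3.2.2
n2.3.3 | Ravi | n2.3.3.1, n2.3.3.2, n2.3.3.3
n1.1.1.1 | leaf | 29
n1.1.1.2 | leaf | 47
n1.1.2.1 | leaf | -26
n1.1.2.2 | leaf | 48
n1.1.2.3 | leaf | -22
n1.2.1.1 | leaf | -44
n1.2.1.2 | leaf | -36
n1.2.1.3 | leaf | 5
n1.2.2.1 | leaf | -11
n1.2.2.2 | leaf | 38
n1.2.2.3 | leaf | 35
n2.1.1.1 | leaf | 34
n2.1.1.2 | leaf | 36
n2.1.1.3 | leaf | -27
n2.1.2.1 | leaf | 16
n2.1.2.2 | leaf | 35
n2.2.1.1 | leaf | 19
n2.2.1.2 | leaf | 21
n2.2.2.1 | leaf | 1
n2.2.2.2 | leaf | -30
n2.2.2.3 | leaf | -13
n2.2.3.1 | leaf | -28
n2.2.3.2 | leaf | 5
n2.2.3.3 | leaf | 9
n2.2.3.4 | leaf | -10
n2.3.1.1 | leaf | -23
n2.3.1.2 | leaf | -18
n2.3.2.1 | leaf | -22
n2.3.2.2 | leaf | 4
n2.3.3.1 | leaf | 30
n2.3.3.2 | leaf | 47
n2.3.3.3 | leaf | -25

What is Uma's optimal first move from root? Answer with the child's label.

n1

n1.1.1 (Ravi): min(29, 47) = 29
n1.1.2 (Ravi): min(-26, 48, -22) = -26
n1.1 (Uma): max(29, -26) = 29
n1.2.1 (Ravi): min(-44, -36, 5) = -44
n1.2.2 (Ravi): min(-11, 38, 35) = -11
n1.2 (Uma): max(-44, -11) = -11
n1 (Ravi): min(29, -11) = -11
n2.1.1 (Ravi): min(34, 36, -27) = -27
n2.1.2 (Ravi): min(16, 35) = 16
n2.1 (Uma): max(-27, 16) = 16
n2.2.1 (Ravi): min(19, 21) = 19
n2.2.2 (Ravi): min(1, -30, -13) = -30
n2.2.3 (Ravi): min(-28, 5, 9, -10) = -28
n2.2 (Uma): max(19, -30, -28) = 19
n2.3.1 (Ravi): min(-23, -18) = -23
n2.3.2 (Ravi): min(-22, 4) = -22
n2.3.3 (Ravi): min(30, 47, -25) = -25
n2.3 (Uma): max(-23, -22, -25) = -22
n2 (Ravi): min(16, 19, -22) = -22
root (Uma): max(-11, -22) = -11
Uma at root wants the highest of {n1=-11, n2=-22}, so chooses n1.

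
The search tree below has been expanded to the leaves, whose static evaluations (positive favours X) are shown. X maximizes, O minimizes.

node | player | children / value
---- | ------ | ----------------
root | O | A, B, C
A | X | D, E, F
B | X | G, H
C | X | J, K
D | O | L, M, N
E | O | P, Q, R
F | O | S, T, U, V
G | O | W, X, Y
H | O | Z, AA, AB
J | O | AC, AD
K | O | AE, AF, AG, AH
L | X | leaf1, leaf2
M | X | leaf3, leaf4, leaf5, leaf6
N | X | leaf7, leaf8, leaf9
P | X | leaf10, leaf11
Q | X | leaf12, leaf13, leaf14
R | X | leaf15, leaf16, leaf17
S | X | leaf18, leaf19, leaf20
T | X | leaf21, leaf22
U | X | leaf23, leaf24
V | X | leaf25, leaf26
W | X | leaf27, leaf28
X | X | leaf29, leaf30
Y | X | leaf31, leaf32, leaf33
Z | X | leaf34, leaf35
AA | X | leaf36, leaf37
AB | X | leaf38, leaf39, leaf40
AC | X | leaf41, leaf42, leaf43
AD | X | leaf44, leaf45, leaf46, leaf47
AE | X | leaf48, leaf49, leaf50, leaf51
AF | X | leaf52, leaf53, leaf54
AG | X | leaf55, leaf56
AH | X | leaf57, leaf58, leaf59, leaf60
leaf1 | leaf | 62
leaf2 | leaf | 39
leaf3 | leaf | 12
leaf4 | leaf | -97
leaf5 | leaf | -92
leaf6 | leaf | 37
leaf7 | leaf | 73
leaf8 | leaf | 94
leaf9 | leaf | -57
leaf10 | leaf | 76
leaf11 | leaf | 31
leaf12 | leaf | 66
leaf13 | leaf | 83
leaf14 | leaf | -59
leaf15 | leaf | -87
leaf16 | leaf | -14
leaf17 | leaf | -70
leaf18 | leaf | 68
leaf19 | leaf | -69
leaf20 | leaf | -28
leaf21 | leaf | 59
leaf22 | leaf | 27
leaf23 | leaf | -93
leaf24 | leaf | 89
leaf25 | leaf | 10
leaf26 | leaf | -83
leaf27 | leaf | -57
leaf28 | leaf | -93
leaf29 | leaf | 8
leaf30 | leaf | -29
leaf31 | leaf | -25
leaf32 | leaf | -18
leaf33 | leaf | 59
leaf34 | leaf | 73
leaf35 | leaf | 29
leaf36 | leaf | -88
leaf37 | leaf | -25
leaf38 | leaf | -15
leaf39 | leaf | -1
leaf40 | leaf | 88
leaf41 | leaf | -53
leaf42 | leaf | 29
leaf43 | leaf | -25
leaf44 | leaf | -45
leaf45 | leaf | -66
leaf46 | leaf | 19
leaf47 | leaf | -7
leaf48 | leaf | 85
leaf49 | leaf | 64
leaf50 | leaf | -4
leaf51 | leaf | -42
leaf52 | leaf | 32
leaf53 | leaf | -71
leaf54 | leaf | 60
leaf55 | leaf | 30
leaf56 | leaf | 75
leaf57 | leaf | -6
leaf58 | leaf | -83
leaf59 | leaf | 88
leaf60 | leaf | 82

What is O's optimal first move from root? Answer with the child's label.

B

L (X): max(62, 39) = 62
M (X): max(12, -97, -92, 37) = 37
N (X): max(73, 94, -57) = 94
D (O): min(62, 37, 94) = 37
P (X): max(76, 31) = 76
Q (X): max(66, 83, -59) = 83
R (X): max(-87, -14, -70) = -14
E (O): min(76, 83, -14) = -14
S (X): max(68, -69, -28) = 68
T (X): max(59, 27) = 59
U (X): max(-93, 89) = 89
V (X): max(10, -83) = 10
F (O): min(68, 59, 89, 10) = 10
A (X): max(37, -14, 10) = 37
W (X): max(-57, -93) = -57
X (X): max(8, -29) = 8
Y (X): max(-25, -18, 59) = 59
G (O): min(-57, 8, 59) = -57
Z (X): max(73, 29) = 73
AA (X): max(-88, -25) = -25
AB (X): max(-15, -1, 88) = 88
H (O): min(73, -25, 88) = -25
B (X): max(-57, -25) = -25
AC (X): max(-53, 29, -25) = 29
AD (X): max(-45, -66, 19, -7) = 19
J (O): min(29, 19) = 19
AE (X): max(85, 64, -4, -42) = 85
AF (X): max(32, -71, 60) = 60
AG (X): max(30, 75) = 75
AH (X): max(-6, -83, 88, 82) = 88
K (O): min(85, 60, 75, 88) = 60
C (X): max(19, 60) = 60
root (O): min(37, -25, 60) = -25
O at root wants the lowest of {A=37, B=-25, C=60}, so chooses B.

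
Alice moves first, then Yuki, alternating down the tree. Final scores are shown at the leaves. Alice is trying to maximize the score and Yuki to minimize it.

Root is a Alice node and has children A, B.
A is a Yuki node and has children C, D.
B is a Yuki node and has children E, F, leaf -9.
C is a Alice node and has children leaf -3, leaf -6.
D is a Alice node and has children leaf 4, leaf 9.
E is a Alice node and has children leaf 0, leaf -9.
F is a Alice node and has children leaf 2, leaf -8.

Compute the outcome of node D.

D (Alice): max(4, 9) = 9

9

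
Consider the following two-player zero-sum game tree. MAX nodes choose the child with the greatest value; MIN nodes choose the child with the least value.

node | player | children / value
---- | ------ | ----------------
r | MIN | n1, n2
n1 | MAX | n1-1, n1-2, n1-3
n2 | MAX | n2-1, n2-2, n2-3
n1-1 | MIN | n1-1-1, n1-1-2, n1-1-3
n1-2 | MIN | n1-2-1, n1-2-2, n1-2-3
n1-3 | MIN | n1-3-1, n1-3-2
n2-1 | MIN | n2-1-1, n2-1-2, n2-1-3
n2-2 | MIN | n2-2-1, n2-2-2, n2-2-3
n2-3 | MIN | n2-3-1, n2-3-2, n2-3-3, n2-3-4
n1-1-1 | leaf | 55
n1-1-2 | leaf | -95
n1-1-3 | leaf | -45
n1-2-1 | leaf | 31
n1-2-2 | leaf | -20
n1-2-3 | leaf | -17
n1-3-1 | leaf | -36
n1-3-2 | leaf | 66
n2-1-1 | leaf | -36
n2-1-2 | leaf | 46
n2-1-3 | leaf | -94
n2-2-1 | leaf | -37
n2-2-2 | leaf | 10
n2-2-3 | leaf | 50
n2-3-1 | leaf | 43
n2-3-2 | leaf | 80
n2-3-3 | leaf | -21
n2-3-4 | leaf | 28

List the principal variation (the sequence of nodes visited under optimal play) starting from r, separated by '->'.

r -> n2 -> n2-3 -> n2-3-3

n1-1 (MIN): min(55, -95, -45) = -95
n1-2 (MIN): min(31, -20, -17) = -20
n1-3 (MIN): min(-36, 66) = -36
n1 (MAX): max(-95, -20, -36) = -20
n2-1 (MIN): min(-36, 46, -94) = -94
n2-2 (MIN): min(-37, 10, 50) = -37
n2-3 (MIN): min(43, 80, -21, 28) = -21
n2 (MAX): max(-94, -37, -21) = -21
r (MIN): min(-20, -21) = -21
At r, MIN picks n2 (lowest: -21).
At n2, MAX picks n2-3 (highest: -21).
At n2-3, MIN picks n2-3-3 (lowest: -21).
Terminal value -21.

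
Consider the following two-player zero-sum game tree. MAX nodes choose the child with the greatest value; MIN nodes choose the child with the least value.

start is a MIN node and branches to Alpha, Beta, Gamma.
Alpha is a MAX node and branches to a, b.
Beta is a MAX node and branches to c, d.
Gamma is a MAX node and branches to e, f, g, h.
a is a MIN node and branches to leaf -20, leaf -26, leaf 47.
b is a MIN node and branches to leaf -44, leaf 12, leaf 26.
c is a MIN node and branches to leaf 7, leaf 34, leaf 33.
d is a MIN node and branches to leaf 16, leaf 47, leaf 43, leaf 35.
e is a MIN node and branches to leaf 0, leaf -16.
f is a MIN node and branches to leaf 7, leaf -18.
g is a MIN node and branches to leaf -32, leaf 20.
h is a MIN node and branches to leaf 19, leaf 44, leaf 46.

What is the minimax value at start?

a (MIN): min(-20, -26, 47) = -26
b (MIN): min(-44, 12, 26) = -44
Alpha (MAX): max(-26, -44) = -26
c (MIN): min(7, 34, 33) = 7
d (MIN): min(16, 47, 43, 35) = 16
Beta (MAX): max(7, 16) = 16
e (MIN): min(0, -16) = -16
f (MIN): min(7, -18) = -18
g (MIN): min(-32, 20) = -32
h (MIN): min(19, 44, 46) = 19
Gamma (MAX): max(-16, -18, -32, 19) = 19
start (MIN): min(-26, 16, 19) = -26

-26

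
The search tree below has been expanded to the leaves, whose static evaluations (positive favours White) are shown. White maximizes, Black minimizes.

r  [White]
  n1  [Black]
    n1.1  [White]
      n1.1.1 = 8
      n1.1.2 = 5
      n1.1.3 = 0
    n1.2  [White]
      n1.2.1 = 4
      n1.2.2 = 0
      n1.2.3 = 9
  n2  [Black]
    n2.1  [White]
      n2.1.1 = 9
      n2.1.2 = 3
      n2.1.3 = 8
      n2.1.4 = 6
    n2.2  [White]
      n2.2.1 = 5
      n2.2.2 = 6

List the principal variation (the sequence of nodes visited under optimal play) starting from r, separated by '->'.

n1.1 (White): max(8, 5, 0) = 8
n1.2 (White): max(4, 0, 9) = 9
n1 (Black): min(8, 9) = 8
n2.1 (White): max(9, 3, 8, 6) = 9
n2.2 (White): max(5, 6) = 6
n2 (Black): min(9, 6) = 6
r (White): max(8, 6) = 8
At r, White picks n1 (highest: 8).
At n1, Black picks n1.1 (lowest: 8).
At n1.1, White picks n1.1.1 (highest: 8).
Terminal value 8.

r -> n1 -> n1.1 -> n1.1.1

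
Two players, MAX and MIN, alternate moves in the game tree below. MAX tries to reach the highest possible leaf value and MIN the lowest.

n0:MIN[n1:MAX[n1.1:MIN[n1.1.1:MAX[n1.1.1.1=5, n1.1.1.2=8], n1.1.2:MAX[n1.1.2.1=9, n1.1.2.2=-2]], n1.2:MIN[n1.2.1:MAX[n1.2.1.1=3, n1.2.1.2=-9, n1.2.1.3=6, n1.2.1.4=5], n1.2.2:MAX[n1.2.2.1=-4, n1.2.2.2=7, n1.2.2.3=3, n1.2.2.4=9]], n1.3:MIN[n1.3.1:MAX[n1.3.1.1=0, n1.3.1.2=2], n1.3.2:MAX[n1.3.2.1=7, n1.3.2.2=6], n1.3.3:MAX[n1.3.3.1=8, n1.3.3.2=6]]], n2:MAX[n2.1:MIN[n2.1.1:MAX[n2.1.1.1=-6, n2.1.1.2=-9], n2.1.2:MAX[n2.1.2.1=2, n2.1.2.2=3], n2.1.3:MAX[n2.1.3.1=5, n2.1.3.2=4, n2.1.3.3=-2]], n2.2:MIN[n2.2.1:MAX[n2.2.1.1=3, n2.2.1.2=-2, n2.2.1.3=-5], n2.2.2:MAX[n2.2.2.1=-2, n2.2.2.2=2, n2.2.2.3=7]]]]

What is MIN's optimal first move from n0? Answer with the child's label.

n2

n1.1.1 (MAX): max(5, 8) = 8
n1.1.2 (MAX): max(9, -2) = 9
n1.1 (MIN): min(8, 9) = 8
n1.2.1 (MAX): max(3, -9, 6, 5) = 6
n1.2.2 (MAX): max(-4, 7, 3, 9) = 9
n1.2 (MIN): min(6, 9) = 6
n1.3.1 (MAX): max(0, 2) = 2
n1.3.2 (MAX): max(7, 6) = 7
n1.3.3 (MAX): max(8, 6) = 8
n1.3 (MIN): min(2, 7, 8) = 2
n1 (MAX): max(8, 6, 2) = 8
n2.1.1 (MAX): max(-6, -9) = -6
n2.1.2 (MAX): max(2, 3) = 3
n2.1.3 (MAX): max(5, 4, -2) = 5
n2.1 (MIN): min(-6, 3, 5) = -6
n2.2.1 (MAX): max(3, -2, -5) = 3
n2.2.2 (MAX): max(-2, 2, 7) = 7
n2.2 (MIN): min(3, 7) = 3
n2 (MAX): max(-6, 3) = 3
n0 (MIN): min(8, 3) = 3
MIN at n0 wants the lowest of {n1=8, n2=3}, so chooses n2.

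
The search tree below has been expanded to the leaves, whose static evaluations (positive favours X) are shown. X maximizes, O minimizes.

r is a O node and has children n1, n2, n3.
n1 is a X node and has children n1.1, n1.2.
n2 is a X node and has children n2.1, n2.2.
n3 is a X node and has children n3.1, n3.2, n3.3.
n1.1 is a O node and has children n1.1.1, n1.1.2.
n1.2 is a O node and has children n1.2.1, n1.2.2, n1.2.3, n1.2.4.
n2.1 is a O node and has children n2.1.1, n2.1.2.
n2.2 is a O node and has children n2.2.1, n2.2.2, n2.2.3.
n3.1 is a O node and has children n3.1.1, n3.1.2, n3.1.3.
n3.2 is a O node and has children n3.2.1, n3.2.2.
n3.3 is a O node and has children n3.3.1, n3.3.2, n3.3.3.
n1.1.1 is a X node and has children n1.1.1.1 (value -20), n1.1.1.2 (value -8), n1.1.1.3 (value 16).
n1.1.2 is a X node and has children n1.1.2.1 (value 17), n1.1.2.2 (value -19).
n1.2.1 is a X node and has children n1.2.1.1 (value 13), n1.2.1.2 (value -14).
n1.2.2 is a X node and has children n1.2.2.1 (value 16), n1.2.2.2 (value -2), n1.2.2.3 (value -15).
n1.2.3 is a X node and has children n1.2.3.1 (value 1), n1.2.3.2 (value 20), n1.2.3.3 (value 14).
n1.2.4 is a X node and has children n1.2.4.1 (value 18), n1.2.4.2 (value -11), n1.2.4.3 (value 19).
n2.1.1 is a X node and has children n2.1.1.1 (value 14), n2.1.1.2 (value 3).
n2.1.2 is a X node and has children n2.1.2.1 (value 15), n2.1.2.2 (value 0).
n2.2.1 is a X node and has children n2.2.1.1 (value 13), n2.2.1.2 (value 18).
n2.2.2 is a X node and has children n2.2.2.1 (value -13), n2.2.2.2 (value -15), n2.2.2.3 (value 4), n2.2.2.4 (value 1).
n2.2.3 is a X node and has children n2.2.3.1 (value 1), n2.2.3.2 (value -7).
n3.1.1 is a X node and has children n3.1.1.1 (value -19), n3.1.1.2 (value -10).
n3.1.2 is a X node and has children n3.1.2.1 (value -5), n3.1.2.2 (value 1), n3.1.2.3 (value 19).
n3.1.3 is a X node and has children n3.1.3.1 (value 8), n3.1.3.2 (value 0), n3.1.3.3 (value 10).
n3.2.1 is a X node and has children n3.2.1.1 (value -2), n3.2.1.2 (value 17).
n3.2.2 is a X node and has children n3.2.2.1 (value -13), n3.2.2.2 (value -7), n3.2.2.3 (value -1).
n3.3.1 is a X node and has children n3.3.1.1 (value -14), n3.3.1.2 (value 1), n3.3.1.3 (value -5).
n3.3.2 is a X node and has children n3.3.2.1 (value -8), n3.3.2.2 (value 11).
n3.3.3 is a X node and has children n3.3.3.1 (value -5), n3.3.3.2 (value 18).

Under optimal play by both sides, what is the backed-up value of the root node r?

n1.1.1 (X): max(-20, -8, 16) = 16
n1.1.2 (X): max(17, -19) = 17
n1.1 (O): min(16, 17) = 16
n1.2.1 (X): max(13, -14) = 13
n1.2.2 (X): max(16, -2, -15) = 16
n1.2.3 (X): max(1, 20, 14) = 20
n1.2.4 (X): max(18, -11, 19) = 19
n1.2 (O): min(13, 16, 20, 19) = 13
n1 (X): max(16, 13) = 16
n2.1.1 (X): max(14, 3) = 14
n2.1.2 (X): max(15, 0) = 15
n2.1 (O): min(14, 15) = 14
n2.2.1 (X): max(13, 18) = 18
n2.2.2 (X): max(-13, -15, 4, 1) = 4
n2.2.3 (X): max(1, -7) = 1
n2.2 (O): min(18, 4, 1) = 1
n2 (X): max(14, 1) = 14
n3.1.1 (X): max(-19, -10) = -10
n3.1.2 (X): max(-5, 1, 19) = 19
n3.1.3 (X): max(8, 0, 10) = 10
n3.1 (O): min(-10, 19, 10) = -10
n3.2.1 (X): max(-2, 17) = 17
n3.2.2 (X): max(-13, -7, -1) = -1
n3.2 (O): min(17, -1) = -1
n3.3.1 (X): max(-14, 1, -5) = 1
n3.3.2 (X): max(-8, 11) = 11
n3.3.3 (X): max(-5, 18) = 18
n3.3 (O): min(1, 11, 18) = 1
n3 (X): max(-10, -1, 1) = 1
r (O): min(16, 14, 1) = 1

1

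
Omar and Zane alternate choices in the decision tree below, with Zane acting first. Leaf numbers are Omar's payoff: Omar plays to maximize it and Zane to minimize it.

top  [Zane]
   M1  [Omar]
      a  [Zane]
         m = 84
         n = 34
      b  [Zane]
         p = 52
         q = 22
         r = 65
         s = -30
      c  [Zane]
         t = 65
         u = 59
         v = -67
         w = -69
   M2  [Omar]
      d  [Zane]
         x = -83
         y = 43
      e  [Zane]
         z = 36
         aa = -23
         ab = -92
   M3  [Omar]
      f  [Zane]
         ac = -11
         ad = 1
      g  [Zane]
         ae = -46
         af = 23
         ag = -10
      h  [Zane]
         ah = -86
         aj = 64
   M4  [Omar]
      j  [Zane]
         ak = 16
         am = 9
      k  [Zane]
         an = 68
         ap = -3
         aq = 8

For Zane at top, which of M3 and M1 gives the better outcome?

f (Zane): min(-11, 1) = -11
g (Zane): min(-46, 23, -10) = -46
h (Zane): min(-86, 64) = -86
M3 (Omar): max(-11, -46, -86) = -11
a (Zane): min(84, 34) = 34
b (Zane): min(52, 22, 65, -30) = -30
c (Zane): min(65, 59, -67, -69) = -69
M1 (Omar): max(34, -30, -69) = 34
Zane prefers the lower value; M3=-11, M1=34. M3 is better since -11 < 34.

M3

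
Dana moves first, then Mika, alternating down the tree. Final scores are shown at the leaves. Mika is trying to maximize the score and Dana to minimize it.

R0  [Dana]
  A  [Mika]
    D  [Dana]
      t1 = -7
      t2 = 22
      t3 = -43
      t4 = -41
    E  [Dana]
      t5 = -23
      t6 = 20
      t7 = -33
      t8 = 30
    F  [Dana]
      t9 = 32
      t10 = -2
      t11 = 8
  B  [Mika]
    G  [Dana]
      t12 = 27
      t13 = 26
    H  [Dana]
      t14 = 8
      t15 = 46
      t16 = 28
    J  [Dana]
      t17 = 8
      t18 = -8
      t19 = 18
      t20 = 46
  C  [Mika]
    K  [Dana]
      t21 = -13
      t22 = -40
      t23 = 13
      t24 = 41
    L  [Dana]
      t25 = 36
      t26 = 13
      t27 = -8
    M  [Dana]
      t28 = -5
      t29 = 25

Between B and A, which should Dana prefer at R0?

A

G (Dana): min(27, 26) = 26
H (Dana): min(8, 46, 28) = 8
J (Dana): min(8, -8, 18, 46) = -8
B (Mika): max(26, 8, -8) = 26
D (Dana): min(-7, 22, -43, -41) = -43
E (Dana): min(-23, 20, -33, 30) = -33
F (Dana): min(32, -2, 8) = -2
A (Mika): max(-43, -33, -2) = -2
Dana prefers the lower value; B=26, A=-2. A is better since -2 < 26.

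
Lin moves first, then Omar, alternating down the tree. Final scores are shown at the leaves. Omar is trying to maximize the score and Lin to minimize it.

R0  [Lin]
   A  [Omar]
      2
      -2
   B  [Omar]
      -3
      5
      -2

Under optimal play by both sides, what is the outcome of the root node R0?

2

A (Omar): max(2, -2) = 2
B (Omar): max(-3, 5, -2) = 5
R0 (Lin): min(2, 5) = 2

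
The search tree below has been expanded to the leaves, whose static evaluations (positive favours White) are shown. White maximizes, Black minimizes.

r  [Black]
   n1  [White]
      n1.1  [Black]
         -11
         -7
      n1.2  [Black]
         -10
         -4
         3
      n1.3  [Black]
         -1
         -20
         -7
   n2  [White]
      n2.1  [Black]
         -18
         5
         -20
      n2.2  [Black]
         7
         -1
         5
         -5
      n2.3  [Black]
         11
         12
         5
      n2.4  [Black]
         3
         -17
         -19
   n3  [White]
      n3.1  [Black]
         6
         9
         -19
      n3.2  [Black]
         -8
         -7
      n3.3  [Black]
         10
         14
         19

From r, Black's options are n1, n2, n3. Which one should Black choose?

n1.1 (Black): min(-11, -7) = -11
n1.2 (Black): min(-10, -4, 3) = -10
n1.3 (Black): min(-1, -20, -7) = -20
n1 (White): max(-11, -10, -20) = -10
n2.1 (Black): min(-18, 5, -20) = -20
n2.2 (Black): min(7, -1, 5, -5) = -5
n2.3 (Black): min(11, 12, 5) = 5
n2.4 (Black): min(3, -17, -19) = -19
n2 (White): max(-20, -5, 5, -19) = 5
n3.1 (Black): min(6, 9, -19) = -19
n3.2 (Black): min(-8, -7) = -8
n3.3 (Black): min(10, 14, 19) = 10
n3 (White): max(-19, -8, 10) = 10
r (Black): min(-10, 5, 10) = -10
Black at r wants the lowest of {n1=-10, n2=5, n3=10}, so chooses n1.

n1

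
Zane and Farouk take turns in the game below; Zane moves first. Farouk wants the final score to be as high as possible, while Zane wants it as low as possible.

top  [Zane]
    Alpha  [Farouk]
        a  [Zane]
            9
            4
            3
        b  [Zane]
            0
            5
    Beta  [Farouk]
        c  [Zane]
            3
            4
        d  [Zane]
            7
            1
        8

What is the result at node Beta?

c (Zane): min(3, 4) = 3
d (Zane): min(7, 1) = 1
Beta (Farouk): max(3, 1, 8) = 8

8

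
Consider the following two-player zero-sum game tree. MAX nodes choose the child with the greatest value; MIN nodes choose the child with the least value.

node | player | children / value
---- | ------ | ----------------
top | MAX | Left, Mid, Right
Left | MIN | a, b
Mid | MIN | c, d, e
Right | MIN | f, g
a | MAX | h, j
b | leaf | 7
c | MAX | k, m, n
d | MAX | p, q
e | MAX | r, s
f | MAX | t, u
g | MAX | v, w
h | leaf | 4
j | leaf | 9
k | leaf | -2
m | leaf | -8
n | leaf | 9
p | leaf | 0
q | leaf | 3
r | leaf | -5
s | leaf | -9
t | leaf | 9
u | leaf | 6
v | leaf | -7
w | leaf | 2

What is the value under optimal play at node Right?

2

f (MAX): max(9, 6) = 9
g (MAX): max(-7, 2) = 2
Right (MIN): min(9, 2) = 2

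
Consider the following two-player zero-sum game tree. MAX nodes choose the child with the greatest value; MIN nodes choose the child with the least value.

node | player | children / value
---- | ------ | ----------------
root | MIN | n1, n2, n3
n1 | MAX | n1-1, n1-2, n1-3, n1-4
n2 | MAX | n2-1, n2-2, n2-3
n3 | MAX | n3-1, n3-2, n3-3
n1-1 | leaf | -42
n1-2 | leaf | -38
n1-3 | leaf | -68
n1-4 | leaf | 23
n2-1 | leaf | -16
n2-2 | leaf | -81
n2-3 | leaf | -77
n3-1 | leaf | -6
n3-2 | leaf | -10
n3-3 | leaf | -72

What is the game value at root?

n1 (MAX): max(-42, -38, -68, 23) = 23
n2 (MAX): max(-16, -81, -77) = -16
n3 (MAX): max(-6, -10, -72) = -6
root (MIN): min(23, -16, -6) = -16

-16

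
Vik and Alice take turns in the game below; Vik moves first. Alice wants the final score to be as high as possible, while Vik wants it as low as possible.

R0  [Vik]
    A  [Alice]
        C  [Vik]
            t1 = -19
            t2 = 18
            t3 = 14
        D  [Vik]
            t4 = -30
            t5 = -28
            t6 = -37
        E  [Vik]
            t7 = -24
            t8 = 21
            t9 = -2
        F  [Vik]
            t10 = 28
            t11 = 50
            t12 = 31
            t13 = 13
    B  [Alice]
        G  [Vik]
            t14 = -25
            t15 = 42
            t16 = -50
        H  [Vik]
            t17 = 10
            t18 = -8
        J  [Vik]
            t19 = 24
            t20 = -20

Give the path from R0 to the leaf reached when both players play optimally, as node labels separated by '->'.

R0 -> B -> H -> t18

C (Vik): min(-19, 18, 14) = -19
D (Vik): min(-30, -28, -37) = -37
E (Vik): min(-24, 21, -2) = -24
F (Vik): min(28, 50, 31, 13) = 13
A (Alice): max(-19, -37, -24, 13) = 13
G (Vik): min(-25, 42, -50) = -50
H (Vik): min(10, -8) = -8
J (Vik): min(24, -20) = -20
B (Alice): max(-50, -8, -20) = -8
R0 (Vik): min(13, -8) = -8
At R0, Vik picks B (lowest: -8).
At B, Alice picks H (highest: -8).
At H, Vik picks t18 (lowest: -8).
Terminal value -8.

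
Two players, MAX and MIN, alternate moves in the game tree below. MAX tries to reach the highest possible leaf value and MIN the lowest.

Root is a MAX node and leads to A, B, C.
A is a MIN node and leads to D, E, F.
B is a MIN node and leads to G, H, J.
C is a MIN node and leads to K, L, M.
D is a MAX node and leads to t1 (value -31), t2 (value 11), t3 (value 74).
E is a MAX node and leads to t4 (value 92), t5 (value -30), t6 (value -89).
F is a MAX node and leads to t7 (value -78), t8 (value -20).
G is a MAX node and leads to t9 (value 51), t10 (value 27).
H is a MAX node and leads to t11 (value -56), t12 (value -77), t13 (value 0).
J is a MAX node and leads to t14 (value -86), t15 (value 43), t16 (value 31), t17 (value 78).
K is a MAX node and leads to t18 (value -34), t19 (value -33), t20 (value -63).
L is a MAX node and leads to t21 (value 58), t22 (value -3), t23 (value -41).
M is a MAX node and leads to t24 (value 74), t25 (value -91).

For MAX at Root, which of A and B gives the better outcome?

D (MAX): max(-31, 11, 74) = 74
E (MAX): max(92, -30, -89) = 92
F (MAX): max(-78, -20) = -20
A (MIN): min(74, 92, -20) = -20
G (MAX): max(51, 27) = 51
H (MAX): max(-56, -77, 0) = 0
J (MAX): max(-86, 43, 31, 78) = 78
B (MIN): min(51, 0, 78) = 0
MAX prefers the higher value; A=-20, B=0. B is better since 0 > -20.

B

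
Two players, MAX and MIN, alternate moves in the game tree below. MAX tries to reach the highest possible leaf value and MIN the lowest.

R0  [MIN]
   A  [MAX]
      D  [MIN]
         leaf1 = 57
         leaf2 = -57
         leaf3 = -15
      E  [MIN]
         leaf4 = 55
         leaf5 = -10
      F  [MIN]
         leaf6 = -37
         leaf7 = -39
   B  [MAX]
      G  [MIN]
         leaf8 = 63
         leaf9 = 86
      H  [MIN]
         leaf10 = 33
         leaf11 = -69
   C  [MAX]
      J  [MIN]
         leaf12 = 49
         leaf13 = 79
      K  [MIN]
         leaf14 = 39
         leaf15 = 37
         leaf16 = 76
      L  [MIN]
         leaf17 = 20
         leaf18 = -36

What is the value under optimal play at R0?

-10

D (MIN): min(57, -57, -15) = -57
E (MIN): min(55, -10) = -10
F (MIN): min(-37, -39) = -39
A (MAX): max(-57, -10, -39) = -10
G (MIN): min(63, 86) = 63
H (MIN): min(33, -69) = -69
B (MAX): max(63, -69) = 63
J (MIN): min(49, 79) = 49
K (MIN): min(39, 37, 76) = 37
L (MIN): min(20, -36) = -36
C (MAX): max(49, 37, -36) = 49
R0 (MIN): min(-10, 63, 49) = -10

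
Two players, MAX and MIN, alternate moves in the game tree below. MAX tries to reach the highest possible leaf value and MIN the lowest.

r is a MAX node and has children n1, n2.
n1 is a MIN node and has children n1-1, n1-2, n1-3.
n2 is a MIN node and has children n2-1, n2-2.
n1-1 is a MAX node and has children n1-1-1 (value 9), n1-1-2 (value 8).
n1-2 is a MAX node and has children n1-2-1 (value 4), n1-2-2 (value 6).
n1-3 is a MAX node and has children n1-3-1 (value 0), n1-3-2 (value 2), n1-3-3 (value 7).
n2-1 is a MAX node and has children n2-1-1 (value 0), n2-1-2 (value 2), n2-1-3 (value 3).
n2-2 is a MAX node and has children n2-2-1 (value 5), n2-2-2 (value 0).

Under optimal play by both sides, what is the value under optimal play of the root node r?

6

n1-1 (MAX): max(9, 8) = 9
n1-2 (MAX): max(4, 6) = 6
n1-3 (MAX): max(0, 2, 7) = 7
n1 (MIN): min(9, 6, 7) = 6
n2-1 (MAX): max(0, 2, 3) = 3
n2-2 (MAX): max(5, 0) = 5
n2 (MIN): min(3, 5) = 3
r (MAX): max(6, 3) = 6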